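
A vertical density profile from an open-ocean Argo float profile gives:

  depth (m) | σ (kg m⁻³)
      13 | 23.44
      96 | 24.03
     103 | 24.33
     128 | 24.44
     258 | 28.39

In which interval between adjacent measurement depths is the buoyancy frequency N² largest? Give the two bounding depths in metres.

96–103 m

Compute the density gradient over each adjacent pair:
  13–96 m: Δρ/Δz = 0.59/83 = 7.1 × 10⁻³ kg m⁻⁴
  96–103 m: Δρ/Δz = 0.30/7 = 0.043 kg m⁻⁴
  103–128 m: Δρ/Δz = 0.11/25 = 4.4 × 10⁻³ kg m⁻⁴
  128–258 m: Δρ/Δz = 3.95/130 = 0.030 kg m⁻⁴
The largest gradient is in the 96–103 m interval — the pycnocline.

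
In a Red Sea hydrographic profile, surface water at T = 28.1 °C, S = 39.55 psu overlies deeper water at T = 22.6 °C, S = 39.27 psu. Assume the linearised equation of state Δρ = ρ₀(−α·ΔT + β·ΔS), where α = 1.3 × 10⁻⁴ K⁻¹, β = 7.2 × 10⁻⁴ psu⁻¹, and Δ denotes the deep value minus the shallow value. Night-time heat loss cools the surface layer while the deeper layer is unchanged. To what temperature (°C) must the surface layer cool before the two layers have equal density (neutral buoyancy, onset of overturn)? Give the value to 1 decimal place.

24.2 °C

Neutral buoyancy requires Δρ = 0, i.e. −α(T_deep − T_surf′) + β(S_deep − S_surf) = 0.
T_surf′ = T_deep − (β/α)·ΔS = 22.6 − (7.2 × 10⁻⁴/1.3 × 10⁻⁴)·(-0.28) = 24.151 °C.
Cooling required: 28.1 − (24.151) = 3.949 °C.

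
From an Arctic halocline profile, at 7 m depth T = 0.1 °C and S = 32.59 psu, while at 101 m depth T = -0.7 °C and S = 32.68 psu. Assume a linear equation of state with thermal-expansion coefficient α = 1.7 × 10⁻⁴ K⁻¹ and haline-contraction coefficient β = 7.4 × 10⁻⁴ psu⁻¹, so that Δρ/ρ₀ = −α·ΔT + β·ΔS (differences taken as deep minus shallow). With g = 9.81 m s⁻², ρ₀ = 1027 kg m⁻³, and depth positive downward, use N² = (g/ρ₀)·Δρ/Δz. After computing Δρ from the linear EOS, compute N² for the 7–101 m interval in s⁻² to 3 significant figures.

2.11 × 10⁻⁵ s⁻²

ΔT = -0.8 K, ΔS = +0.09 psu (deep − shallow).
Δρ/ρ₀ = −αΔT + βΔS = 1.36 × 10⁻⁴ + 6.66 × 10⁻⁵ = 2.026 × 10⁻⁴, so Δρ ≈ 0.2081 kg m⁻³.
N² = (g/ρ₀)·Δρ/Δz = g·(Δρ/ρ₀)/Δz = 9.81 × 2.026 × 10⁻⁴ / 94 = 2.1144 × 10⁻⁵ s⁻² ≈ 2.11 × 10⁻⁵ s⁻².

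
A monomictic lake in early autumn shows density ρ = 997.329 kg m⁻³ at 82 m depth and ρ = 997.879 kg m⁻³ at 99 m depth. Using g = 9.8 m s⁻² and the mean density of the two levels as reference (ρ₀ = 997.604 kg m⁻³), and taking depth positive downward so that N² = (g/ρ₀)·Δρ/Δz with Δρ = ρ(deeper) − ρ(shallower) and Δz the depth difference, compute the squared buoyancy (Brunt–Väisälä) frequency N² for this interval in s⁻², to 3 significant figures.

Δρ = 997.879 − 997.329 = 0.550 kg m⁻³ over Δz = 99 − 82 = 17 m.
N² = (9.8/997.604) × (0.550/17) = 3.1782 × 10⁻⁴ s⁻² ≈ 3.18 × 10⁻⁴ s⁻².

3.18 × 10⁻⁴ s⁻²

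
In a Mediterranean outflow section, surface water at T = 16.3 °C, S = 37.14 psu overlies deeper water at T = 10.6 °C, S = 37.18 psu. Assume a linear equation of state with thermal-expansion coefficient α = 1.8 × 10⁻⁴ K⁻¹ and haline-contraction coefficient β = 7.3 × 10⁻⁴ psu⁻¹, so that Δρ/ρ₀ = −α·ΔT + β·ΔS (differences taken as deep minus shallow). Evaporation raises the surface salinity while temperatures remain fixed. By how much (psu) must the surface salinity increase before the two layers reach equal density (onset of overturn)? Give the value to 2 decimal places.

Neutral buoyancy requires −α(T_deep − T_surf) + β(S_deep − S_surf′) = 0.
S_surf′ = S_deep − (α/β)·ΔT = 37.18 − (1.8 × 10⁻⁴/7.3 × 10⁻⁴)·(-5.7) = 38.5855 psu.
Increase required: 38.5855 − 37.14 = 1.4455 psu.

1.45 psu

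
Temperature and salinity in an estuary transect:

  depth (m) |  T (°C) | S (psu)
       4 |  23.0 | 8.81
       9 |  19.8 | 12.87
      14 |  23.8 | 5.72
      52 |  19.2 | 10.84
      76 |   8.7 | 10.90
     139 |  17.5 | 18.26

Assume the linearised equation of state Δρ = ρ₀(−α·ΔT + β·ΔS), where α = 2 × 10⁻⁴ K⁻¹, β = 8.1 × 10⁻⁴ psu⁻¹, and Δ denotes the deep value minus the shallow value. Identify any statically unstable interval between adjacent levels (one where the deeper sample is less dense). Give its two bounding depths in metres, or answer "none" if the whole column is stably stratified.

Evaluate Δρ/ρ₀ = −αΔT + βΔS across each adjacent pair:
  4–9 m: −αΔT+βΔS = −(2 × 10⁻⁴)(-3.2)+(8.1 × 10⁻⁴)(+4.06) = 3.9 × 10⁻³ → stable
  9–14 m: −αΔT+βΔS = −(2 × 10⁻⁴)(+4.0)+(8.1 × 10⁻⁴)(-7.15) = -6.6 × 10⁻³ → UNSTABLE
  14–52 m: −αΔT+βΔS = −(2 × 10⁻⁴)(-4.6)+(8.1 × 10⁻⁴)(+5.12) = 5.1 × 10⁻³ → stable
  52–76 m: −αΔT+βΔS = −(2 × 10⁻⁴)(-10.5)+(8.1 × 10⁻⁴)(+0.06) = 2.1 × 10⁻³ → stable
  76–139 m: −αΔT+βΔS = −(2 × 10⁻⁴)(+8.8)+(8.1 × 10⁻⁴)(+7.36) = 4.2 × 10⁻³ → stable
The 9–14 m interval has Δρ < 0: lighter water underlies denser water.

9–14 m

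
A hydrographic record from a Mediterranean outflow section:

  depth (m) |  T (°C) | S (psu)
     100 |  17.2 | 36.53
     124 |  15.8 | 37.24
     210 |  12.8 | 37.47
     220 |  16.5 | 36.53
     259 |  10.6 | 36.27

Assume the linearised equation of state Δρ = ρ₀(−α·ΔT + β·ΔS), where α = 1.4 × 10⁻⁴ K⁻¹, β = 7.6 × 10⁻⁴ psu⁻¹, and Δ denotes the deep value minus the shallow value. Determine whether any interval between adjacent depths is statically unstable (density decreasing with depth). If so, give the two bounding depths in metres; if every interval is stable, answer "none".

210–220 m

Evaluate Δρ/ρ₀ = −αΔT + βΔS across each adjacent pair:
  100–124 m: −αΔT+βΔS = −(1.4 × 10⁻⁴)(-1.4)+(7.6 × 10⁻⁴)(+0.71) = 7.4 × 10⁻⁴ → stable
  124–210 m: −αΔT+βΔS = −(1.4 × 10⁻⁴)(-3.0)+(7.6 × 10⁻⁴)(+0.23) = 5.9 × 10⁻⁴ → stable
  210–220 m: −αΔT+βΔS = −(1.4 × 10⁻⁴)(+3.7)+(7.6 × 10⁻⁴)(-0.94) = -1.2 × 10⁻³ → UNSTABLE
  220–259 m: −αΔT+βΔS = −(1.4 × 10⁻⁴)(-5.9)+(7.6 × 10⁻⁴)(-0.26) = 6.3 × 10⁻⁴ → stable
The 210–220 m interval has Δρ < 0: lighter water underlies denser water.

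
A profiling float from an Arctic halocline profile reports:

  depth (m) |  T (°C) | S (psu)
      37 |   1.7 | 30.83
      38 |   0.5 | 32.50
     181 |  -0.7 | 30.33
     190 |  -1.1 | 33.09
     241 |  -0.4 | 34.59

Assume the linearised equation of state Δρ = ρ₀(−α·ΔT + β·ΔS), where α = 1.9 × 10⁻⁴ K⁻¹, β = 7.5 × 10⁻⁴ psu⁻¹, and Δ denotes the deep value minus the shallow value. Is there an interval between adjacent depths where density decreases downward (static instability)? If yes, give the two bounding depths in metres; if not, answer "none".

38–181 m

Evaluate Δρ/ρ₀ = −αΔT + βΔS across each adjacent pair:
  37–38 m: −αΔT+βΔS = −(1.9 × 10⁻⁴)(-1.2)+(7.5 × 10⁻⁴)(+1.67) = 1.5 × 10⁻³ → stable
  38–181 m: −αΔT+βΔS = −(1.9 × 10⁻⁴)(-1.2)+(7.5 × 10⁻⁴)(-2.17) = -1.4 × 10⁻³ → UNSTABLE
  181–190 m: −αΔT+βΔS = −(1.9 × 10⁻⁴)(-0.4)+(7.5 × 10⁻⁴)(+2.76) = 2.1 × 10⁻³ → stable
  190–241 m: −αΔT+βΔS = −(1.9 × 10⁻⁴)(+0.7)+(7.5 × 10⁻⁴)(+1.50) = 9.9 × 10⁻⁴ → stable
The 38–181 m interval has Δρ < 0: lighter water underlies denser water.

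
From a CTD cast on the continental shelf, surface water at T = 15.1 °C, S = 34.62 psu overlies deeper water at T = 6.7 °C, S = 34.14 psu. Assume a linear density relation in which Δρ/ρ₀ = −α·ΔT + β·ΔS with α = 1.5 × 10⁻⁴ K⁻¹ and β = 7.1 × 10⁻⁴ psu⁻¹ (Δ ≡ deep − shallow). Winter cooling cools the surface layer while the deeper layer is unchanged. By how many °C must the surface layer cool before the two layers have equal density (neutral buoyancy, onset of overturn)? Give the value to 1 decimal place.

Neutral buoyancy requires Δρ = 0, i.e. −α(T_deep − T_surf′) + β(S_deep − S_surf) = 0.
T_surf′ = T_deep − (β/α)·ΔS = 6.7 − (7.1 × 10⁻⁴/1.5 × 10⁻⁴)·(-0.48) = 8.972 °C.
Cooling required: 15.1 − (8.972) = 6.128 °C.

6.1 °C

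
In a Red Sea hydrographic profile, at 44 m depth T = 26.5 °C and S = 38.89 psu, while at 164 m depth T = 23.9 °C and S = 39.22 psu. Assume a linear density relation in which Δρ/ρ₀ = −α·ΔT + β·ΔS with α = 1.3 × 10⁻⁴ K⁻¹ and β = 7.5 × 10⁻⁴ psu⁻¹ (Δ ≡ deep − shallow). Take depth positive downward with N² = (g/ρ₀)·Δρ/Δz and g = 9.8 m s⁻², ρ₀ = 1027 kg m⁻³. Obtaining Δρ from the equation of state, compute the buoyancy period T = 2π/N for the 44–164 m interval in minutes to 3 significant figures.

ΔT = -2.6 K, ΔS = +0.33 psu (deep − shallow).
Δρ/ρ₀ = −αΔT + βΔS = 3.38 × 10⁻⁴ + 2.475 × 10⁻⁴ = 5.855 × 10⁻⁴, so Δρ ≈ 0.6013 kg m⁻³.
N² = (g/ρ₀)·Δρ/Δz = g·(Δρ/ρ₀)/Δz = 9.8 × 5.855 × 10⁻⁴ / 120 = 4.7816 × 10⁻⁵ s⁻².
N = √(4.7816 × 10⁻⁵) = 6.9149 × 10⁻³ rad s⁻¹ → T = 2π/N = 908.64 s = 15.144 min ≈ 15.1 min.

15.1 min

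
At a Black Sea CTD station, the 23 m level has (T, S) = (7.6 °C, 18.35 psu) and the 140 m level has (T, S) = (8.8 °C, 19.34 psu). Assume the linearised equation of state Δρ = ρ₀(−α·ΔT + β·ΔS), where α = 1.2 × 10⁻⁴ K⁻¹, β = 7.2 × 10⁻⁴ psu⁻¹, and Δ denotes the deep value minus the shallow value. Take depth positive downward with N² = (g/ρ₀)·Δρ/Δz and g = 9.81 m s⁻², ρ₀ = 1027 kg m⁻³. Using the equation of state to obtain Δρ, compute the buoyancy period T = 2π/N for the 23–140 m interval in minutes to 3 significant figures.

ΔT = +1.2 K, ΔS = +0.99 psu (deep − shallow).
Δρ/ρ₀ = −αΔT + βΔS = -1.44 × 10⁻⁴ + 7.128 × 10⁻⁴ = 5.688 × 10⁻⁴, so Δρ ≈ 0.5842 kg m⁻³.
N² = (g/ρ₀)·Δρ/Δz = g·(Δρ/ρ₀)/Δz = 9.81 × 5.688 × 10⁻⁴ / 117 = 4.7692 × 10⁻⁵ s⁻².
N = √(4.7692 × 10⁻⁵) = 6.9059 × 10⁻³ rad s⁻¹ → T = 2π/N = 909.83 s = 15.164 min ≈ 15.2 min.

15.2 min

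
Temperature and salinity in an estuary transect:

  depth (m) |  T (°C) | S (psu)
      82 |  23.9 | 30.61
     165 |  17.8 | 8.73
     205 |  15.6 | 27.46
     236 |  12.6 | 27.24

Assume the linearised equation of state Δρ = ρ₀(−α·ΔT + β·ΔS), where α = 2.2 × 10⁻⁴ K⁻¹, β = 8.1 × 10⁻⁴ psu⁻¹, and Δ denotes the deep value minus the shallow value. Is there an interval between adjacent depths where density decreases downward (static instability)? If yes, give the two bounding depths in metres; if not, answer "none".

Evaluate Δρ/ρ₀ = −αΔT + βΔS across each adjacent pair:
  82–165 m: −αΔT+βΔS = −(2.2 × 10⁻⁴)(-6.1)+(8.1 × 10⁻⁴)(-21.88) = -0.016 → UNSTABLE
  165–205 m: −αΔT+βΔS = −(2.2 × 10⁻⁴)(-2.2)+(8.1 × 10⁻⁴)(+18.73) = 0.016 → stable
  205–236 m: −αΔT+βΔS = −(2.2 × 10⁻⁴)(-3.0)+(8.1 × 10⁻⁴)(-0.22) = 4.8 × 10⁻⁴ → stable
The 82–165 m interval has Δρ < 0: lighter water underlies denser water.

82–165 m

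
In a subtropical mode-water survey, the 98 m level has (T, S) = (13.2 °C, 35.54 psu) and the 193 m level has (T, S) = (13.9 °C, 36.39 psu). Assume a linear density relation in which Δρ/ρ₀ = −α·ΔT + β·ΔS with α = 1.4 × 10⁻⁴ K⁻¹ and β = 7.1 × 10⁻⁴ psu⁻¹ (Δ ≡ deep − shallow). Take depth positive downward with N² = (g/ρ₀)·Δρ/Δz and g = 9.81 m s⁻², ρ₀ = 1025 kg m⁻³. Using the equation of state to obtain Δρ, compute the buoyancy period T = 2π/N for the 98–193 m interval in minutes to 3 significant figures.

14.5 min

ΔT = +0.7 K, ΔS = +0.85 psu (deep − shallow).
Δρ/ρ₀ = −αΔT + βΔS = -9.80 × 10⁻⁵ + 6.035 × 10⁻⁴ = 5.055 × 10⁻⁴, so Δρ ≈ 0.5181 kg m⁻³.
N² = (g/ρ₀)·Δρ/Δz = g·(Δρ/ρ₀)/Δz = 9.81 × 5.055 × 10⁻⁴ / 95 = 5.2200 × 10⁻⁵ s⁻².
N = √(5.2200 × 10⁻⁵) = 7.2250 × 10⁻³ rad s⁻¹ → T = 2π/N = 869.65 s = 14.494 min ≈ 14.5 min.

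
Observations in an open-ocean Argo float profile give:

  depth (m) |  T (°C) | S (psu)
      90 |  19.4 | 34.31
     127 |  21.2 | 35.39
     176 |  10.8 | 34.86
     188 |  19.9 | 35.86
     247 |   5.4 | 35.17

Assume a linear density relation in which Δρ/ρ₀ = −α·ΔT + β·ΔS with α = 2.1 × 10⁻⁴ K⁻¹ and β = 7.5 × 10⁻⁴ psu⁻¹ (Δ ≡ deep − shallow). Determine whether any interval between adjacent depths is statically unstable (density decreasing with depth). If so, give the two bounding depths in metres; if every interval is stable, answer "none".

176–188 m

Evaluate Δρ/ρ₀ = −αΔT + βΔS across each adjacent pair:
  90–127 m: −αΔT+βΔS = −(2.1 × 10⁻⁴)(+1.8)+(7.5 × 10⁻⁴)(+1.08) = 4.3 × 10⁻⁴ → stable
  127–176 m: −αΔT+βΔS = −(2.1 × 10⁻⁴)(-10.4)+(7.5 × 10⁻⁴)(-0.53) = 1.8 × 10⁻³ → stable
  176–188 m: −αΔT+βΔS = −(2.1 × 10⁻⁴)(+9.1)+(7.5 × 10⁻⁴)(+1.00) = -1.2 × 10⁻³ → UNSTABLE
  188–247 m: −αΔT+βΔS = −(2.1 × 10⁻⁴)(-14.5)+(7.5 × 10⁻⁴)(-0.69) = 2.5 × 10⁻³ → stable
The 176–188 m interval has Δρ < 0: lighter water underlies denser water.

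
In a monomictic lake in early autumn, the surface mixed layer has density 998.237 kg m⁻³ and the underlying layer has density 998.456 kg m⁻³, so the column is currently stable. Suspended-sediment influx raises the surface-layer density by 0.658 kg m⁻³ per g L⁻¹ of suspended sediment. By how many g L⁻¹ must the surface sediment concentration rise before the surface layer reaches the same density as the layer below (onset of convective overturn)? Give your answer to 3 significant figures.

Density deficit of the surface layer: 998.456 − 998.237 = 0.219 kg m⁻³.
Required change = 0.219 / 0.658 = 0.333 g L⁻¹.

0.333 g L⁻¹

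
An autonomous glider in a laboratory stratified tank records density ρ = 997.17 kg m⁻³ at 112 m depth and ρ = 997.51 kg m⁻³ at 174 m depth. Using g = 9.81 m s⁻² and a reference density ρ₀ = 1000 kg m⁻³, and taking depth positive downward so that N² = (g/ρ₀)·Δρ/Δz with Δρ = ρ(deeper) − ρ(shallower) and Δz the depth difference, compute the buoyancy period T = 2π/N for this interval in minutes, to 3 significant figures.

14.3 min

Δρ = 997.51 − 997.17 = 0.34 kg m⁻³ over Δz = 174 − 112 = 62 m.
N² = (9.81/1000) × (0.34/62) = 5.3797 × 10⁻⁵ s⁻².
N = √(5.3797 × 10⁻⁵) = 7.3346 × 10⁻³ rad s⁻¹, so T = 2π/N = 856.65 s = 14.277 min ≈ 14.3 min.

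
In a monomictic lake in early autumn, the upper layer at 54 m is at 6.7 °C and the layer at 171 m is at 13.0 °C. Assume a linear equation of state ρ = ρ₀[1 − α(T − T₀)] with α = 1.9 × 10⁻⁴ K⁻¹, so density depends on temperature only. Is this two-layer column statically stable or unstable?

unstable

ΔT = 13.0 − 6.7 = +6.3 K, so Δρ/ρ₀ = −αΔT = -1.197 × 10⁻³.
Δρ/ρ₀ < 0, so Δρ < 0: deeper water is lighter → statically unstable; the column would overturn.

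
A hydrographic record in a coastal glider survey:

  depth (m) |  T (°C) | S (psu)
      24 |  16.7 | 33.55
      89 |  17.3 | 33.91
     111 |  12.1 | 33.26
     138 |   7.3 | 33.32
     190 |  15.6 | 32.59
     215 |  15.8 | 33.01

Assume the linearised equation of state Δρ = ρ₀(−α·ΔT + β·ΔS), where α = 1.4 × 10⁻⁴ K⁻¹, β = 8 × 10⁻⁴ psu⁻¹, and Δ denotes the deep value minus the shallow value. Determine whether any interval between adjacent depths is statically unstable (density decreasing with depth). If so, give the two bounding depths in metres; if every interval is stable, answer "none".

Evaluate Δρ/ρ₀ = −αΔT + βΔS across each adjacent pair:
  24–89 m: −αΔT+βΔS = −(1.4 × 10⁻⁴)(+0.6)+(8 × 10⁻⁴)(+0.36) = 2.0 × 10⁻⁴ → stable
  89–111 m: −αΔT+βΔS = −(1.4 × 10⁻⁴)(-5.2)+(8 × 10⁻⁴)(-0.65) = 2.1 × 10⁻⁴ → stable
  111–138 m: −αΔT+βΔS = −(1.4 × 10⁻⁴)(-4.8)+(8 × 10⁻⁴)(+0.06) = 7.2 × 10⁻⁴ → stable
  138–190 m: −αΔT+βΔS = −(1.4 × 10⁻⁴)(+8.3)+(8 × 10⁻⁴)(-0.73) = -1.7 × 10⁻³ → UNSTABLE
  190–215 m: −αΔT+βΔS = −(1.4 × 10⁻⁴)(+0.2)+(8 × 10⁻⁴)(+0.42) = 3.1 × 10⁻⁴ → stable
The 138–190 m interval has Δρ < 0: lighter water underlies denser water.

138–190 m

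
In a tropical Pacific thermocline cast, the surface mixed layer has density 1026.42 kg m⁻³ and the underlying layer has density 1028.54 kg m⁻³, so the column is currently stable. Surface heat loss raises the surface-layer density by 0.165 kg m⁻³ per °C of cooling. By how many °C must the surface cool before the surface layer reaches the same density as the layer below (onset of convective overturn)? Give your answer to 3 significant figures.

Density deficit of the surface layer: 1028.54 − 1026.42 = 2.12 kg m⁻³.
Required change = 2.12 / 0.165 = 12.8 °C.

12.8 °C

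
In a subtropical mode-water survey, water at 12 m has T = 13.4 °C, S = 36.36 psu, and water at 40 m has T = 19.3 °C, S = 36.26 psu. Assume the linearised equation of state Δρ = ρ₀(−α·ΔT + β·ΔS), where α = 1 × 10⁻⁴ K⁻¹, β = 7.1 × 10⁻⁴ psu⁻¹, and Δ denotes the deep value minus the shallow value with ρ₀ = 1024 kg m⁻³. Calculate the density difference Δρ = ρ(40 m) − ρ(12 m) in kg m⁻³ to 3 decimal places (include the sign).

ΔT = +5.9 K, ΔS = -0.10 psu (deep − shallow).
Δρ/ρ₀ = −(1 × 10⁻⁴)(+5.9) + (7.1 × 10⁻⁴)(-0.10) = -6.61 × 10⁻⁴.
Δρ = 1024 × (-6.61 × 10⁻⁴) = -0.677 kg m⁻³.
Negative Δρ: lighter below, statically unstable.

-0.677 kg m⁻³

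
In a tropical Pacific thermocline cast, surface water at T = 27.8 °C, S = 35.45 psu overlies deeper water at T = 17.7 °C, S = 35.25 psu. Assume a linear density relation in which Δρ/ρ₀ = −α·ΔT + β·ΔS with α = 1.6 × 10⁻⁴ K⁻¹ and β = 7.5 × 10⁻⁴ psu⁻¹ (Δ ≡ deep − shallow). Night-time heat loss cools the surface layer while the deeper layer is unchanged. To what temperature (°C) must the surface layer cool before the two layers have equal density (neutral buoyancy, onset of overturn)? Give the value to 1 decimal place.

18.6 °C

Neutral buoyancy requires Δρ = 0, i.e. −α(T_deep − T_surf′) + β(S_deep − S_surf) = 0.
T_surf′ = T_deep − (β/α)·ΔS = 17.7 − (7.5 × 10⁻⁴/1.6 × 10⁻⁴)·(-0.20) = 18.637 °C.
Cooling required: 27.8 − (18.637) = 9.163 °C.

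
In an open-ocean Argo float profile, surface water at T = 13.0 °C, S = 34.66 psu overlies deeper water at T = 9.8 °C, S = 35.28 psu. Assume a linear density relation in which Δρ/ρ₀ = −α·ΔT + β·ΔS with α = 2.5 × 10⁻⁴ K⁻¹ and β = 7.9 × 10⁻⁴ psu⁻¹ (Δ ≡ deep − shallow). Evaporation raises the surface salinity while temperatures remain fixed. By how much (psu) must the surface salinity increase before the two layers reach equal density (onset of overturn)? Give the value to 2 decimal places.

Neutral buoyancy requires −α(T_deep − T_surf) + β(S_deep − S_surf′) = 0.
S_surf′ = S_deep − (α/β)·ΔT = 35.28 − (2.5 × 10⁻⁴/7.9 × 10⁻⁴)·(-3.2) = 36.2927 psu.
Increase required: 36.2927 − 34.66 = 1.6327 psu.

1.63 psu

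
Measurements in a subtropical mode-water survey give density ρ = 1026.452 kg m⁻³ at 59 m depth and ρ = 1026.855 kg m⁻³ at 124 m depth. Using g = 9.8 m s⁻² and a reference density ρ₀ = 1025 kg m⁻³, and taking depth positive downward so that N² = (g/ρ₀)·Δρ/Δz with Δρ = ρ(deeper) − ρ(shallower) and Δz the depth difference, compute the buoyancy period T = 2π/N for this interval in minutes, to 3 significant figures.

Δρ = 1026.855 − 1026.452 = 0.403 kg m⁻³ over Δz = 124 − 59 = 65 m.
N² = (9.8/1025) × (0.403/65) = 5.9278 × 10⁻⁵ s⁻².
N = √(5.9278 × 10⁻⁵) = 7.6992 × 10⁻³ rad s⁻¹, so T = 2π/N = 816.08 s = 13.601 min ≈ 13.6 min.

13.6 min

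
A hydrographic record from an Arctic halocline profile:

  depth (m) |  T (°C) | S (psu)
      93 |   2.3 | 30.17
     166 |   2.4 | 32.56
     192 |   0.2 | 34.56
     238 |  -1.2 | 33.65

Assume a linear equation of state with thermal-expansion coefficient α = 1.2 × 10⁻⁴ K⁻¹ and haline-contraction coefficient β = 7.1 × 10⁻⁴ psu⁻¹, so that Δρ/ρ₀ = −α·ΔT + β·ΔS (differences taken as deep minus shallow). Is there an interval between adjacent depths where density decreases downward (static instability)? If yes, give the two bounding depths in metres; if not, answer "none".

Evaluate Δρ/ρ₀ = −αΔT + βΔS across each adjacent pair:
  93–166 m: −αΔT+βΔS = −(1.2 × 10⁻⁴)(+0.1)+(7.1 × 10⁻⁴)(+2.39) = 1.7 × 10⁻³ → stable
  166–192 m: −αΔT+βΔS = −(1.2 × 10⁻⁴)(-2.2)+(7.1 × 10⁻⁴)(+2.00) = 1.7 × 10⁻³ → stable
  192–238 m: −αΔT+βΔS = −(1.2 × 10⁻⁴)(-1.4)+(7.1 × 10⁻⁴)(-0.91) = -4.8 × 10⁻⁴ → UNSTABLE
The 192–238 m interval has Δρ < 0: lighter water underlies denser water.

192–238 m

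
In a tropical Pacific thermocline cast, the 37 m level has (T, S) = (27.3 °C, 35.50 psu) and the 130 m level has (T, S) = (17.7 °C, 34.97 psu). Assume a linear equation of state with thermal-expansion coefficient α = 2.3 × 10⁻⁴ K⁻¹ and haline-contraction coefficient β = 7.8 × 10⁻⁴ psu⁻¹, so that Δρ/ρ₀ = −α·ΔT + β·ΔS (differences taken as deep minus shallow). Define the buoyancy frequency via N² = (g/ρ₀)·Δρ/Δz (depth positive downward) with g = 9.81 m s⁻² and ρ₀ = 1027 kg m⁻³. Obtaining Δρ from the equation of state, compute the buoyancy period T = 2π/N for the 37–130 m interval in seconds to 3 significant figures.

ΔT = -9.6 K, ΔS = -0.53 psu (deep − shallow).
Δρ/ρ₀ = −αΔT + βΔS = 2.208 × 10⁻³ − 4.134 × 10⁻⁴ = 1.7946 × 10⁻³, so Δρ ≈ 1.843 kg m⁻³.
N² = (g/ρ₀)·Δρ/Δz = g·(Δρ/ρ₀)/Δz = 9.81 × 1.7946 × 10⁻³ / 93 = 1.8930 × 10⁻⁴ s⁻².
N = √(1.8930 × 10⁻⁴) = 0.013759 rad s⁻¹ → T = 2π/N = 456.66 s ≈ 457 s.

457 s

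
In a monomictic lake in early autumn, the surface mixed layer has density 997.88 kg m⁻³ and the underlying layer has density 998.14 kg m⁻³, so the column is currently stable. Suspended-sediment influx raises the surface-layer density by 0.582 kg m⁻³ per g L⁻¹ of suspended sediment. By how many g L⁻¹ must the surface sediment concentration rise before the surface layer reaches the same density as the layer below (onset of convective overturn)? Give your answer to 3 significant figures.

0.447 g L⁻¹

Density deficit of the surface layer: 998.14 − 997.88 = 0.26 kg m⁻³.
Required change = 0.26 / 0.582 = 0.447 g L⁻¹.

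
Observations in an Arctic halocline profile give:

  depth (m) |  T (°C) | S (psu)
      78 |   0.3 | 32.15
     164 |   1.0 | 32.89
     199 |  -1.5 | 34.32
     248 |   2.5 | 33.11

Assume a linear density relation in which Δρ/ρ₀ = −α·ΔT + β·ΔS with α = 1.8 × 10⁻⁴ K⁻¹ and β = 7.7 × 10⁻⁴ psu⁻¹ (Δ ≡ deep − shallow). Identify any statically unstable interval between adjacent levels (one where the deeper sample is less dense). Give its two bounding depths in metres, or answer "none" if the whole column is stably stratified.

Evaluate Δρ/ρ₀ = −αΔT + βΔS across each adjacent pair:
  78–164 m: −αΔT+βΔS = −(1.8 × 10⁻⁴)(+0.7)+(7.7 × 10⁻⁴)(+0.74) = 4.4 × 10⁻⁴ → stable
  164–199 m: −αΔT+βΔS = −(1.8 × 10⁻⁴)(-2.5)+(7.7 × 10⁻⁴)(+1.43) = 1.6 × 10⁻³ → stable
  199–248 m: −αΔT+βΔS = −(1.8 × 10⁻⁴)(+4.0)+(7.7 × 10⁻⁴)(-1.21) = -1.7 × 10⁻³ → UNSTABLE
The 199–248 m interval has Δρ < 0: lighter water underlies denser water.

199–248 m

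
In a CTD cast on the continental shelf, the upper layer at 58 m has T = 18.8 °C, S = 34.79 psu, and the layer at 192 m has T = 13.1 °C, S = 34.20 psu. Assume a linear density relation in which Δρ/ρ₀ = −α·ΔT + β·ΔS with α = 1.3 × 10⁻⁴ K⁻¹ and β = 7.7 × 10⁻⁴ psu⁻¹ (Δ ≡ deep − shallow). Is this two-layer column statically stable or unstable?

ΔT = 13.1 − 18.8 = -5.7 K and ΔS = 34.20 − 34.79 = -0.59 psu (deep − shallow).
−αΔT = 7.41 × 10⁻⁴; βΔS = -4.543 × 10⁻⁴; sum Δρ/ρ₀ = 2.867 × 10⁻⁴.
Δρ/ρ₀ > 0, so Δρ > 0: deeper water is denser → statically stable.

stable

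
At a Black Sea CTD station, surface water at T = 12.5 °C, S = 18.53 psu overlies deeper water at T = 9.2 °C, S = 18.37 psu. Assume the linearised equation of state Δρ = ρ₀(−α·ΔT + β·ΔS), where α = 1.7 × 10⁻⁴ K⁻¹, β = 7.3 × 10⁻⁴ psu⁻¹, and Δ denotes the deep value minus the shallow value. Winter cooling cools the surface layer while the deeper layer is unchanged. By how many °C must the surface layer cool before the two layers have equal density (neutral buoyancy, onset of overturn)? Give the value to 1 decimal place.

2.6 °C

Neutral buoyancy requires Δρ = 0, i.e. −α(T_deep − T_surf′) + β(S_deep − S_surf) = 0.
T_surf′ = T_deep − (β/α)·ΔS = 9.2 − (7.3 × 10⁻⁴/1.7 × 10⁻⁴)·(-0.16) = 9.887 °C.
Cooling required: 12.5 − (9.887) = 2.613 °C.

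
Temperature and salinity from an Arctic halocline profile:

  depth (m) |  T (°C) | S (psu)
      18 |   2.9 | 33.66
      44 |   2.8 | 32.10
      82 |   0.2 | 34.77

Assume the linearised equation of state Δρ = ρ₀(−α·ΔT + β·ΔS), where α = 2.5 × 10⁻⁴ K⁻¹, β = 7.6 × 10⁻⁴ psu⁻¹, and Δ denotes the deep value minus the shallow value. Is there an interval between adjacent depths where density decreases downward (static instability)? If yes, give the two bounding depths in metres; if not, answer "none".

Evaluate Δρ/ρ₀ = −αΔT + βΔS across each adjacent pair:
  18–44 m: −αΔT+βΔS = −(2.5 × 10⁻⁴)(-0.1)+(7.6 × 10⁻⁴)(-1.56) = -1.2 × 10⁻³ → UNSTABLE
  44–82 m: −αΔT+βΔS = −(2.5 × 10⁻⁴)(-2.6)+(7.6 × 10⁻⁴)(+2.67) = 2.7 × 10⁻³ → stable
The 18–44 m interval has Δρ < 0: lighter water underlies denser water.

18–44 m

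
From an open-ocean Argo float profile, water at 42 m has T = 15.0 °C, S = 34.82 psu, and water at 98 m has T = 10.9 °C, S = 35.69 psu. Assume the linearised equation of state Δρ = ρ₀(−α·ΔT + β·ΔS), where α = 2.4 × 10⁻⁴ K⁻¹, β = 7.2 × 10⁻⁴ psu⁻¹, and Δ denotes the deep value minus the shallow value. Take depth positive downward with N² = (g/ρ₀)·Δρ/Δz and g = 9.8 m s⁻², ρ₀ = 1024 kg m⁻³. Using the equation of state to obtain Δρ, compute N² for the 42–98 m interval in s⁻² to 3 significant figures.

ΔT = -4.1 K, ΔS = +0.87 psu (deep − shallow).
Δρ/ρ₀ = −αΔT + βΔS = 9.84 × 10⁻⁴ + 6.264 × 10⁻⁴ = 1.6104 × 10⁻³, so Δρ ≈ 1.649 kg m⁻³.
N² = (g/ρ₀)·Δρ/Δz = g·(Δρ/ρ₀)/Δz = 9.8 × 1.6104 × 10⁻³ / 56 = 2.8182 × 10⁻⁴ s⁻² ≈ 2.82 × 10⁻⁴ s⁻².

2.82 × 10⁻⁴ s⁻²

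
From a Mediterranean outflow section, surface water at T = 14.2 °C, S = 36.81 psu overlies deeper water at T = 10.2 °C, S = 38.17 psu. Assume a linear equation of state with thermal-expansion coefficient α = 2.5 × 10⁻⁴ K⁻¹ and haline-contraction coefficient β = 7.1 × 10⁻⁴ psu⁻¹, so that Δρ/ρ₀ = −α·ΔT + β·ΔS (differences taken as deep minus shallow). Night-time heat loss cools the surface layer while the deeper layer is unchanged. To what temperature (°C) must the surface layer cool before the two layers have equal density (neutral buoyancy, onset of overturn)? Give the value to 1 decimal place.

6.3 °C

Neutral buoyancy requires Δρ = 0, i.e. −α(T_deep − T_surf′) + β(S_deep − S_surf) = 0.
T_surf′ = T_deep − (β/α)·ΔS = 10.2 − (7.1 × 10⁻⁴/2.5 × 10⁻⁴)·(+1.36) = 6.338 °C.
Cooling required: 14.2 − (6.338) = 7.862 °C.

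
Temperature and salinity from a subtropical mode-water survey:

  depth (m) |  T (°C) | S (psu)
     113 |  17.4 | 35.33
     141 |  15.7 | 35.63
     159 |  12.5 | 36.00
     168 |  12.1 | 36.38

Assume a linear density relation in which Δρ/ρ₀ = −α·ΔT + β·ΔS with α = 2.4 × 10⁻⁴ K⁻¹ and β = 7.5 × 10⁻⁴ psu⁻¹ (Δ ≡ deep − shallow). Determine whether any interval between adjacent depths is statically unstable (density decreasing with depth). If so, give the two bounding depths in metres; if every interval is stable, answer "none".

none

Evaluate Δρ/ρ₀ = −αΔT + βΔS across each adjacent pair:
  113–141 m: −αΔT+βΔS = −(2.4 × 10⁻⁴)(-1.7)+(7.5 × 10⁻⁴)(+0.30) = 6.3 × 10⁻⁴ → stable
  141–159 m: −αΔT+βΔS = −(2.4 × 10⁻⁴)(-3.2)+(7.5 × 10⁻⁴)(+0.37) = 1.0 × 10⁻³ → stable
  159–168 m: −αΔT+βΔS = −(2.4 × 10⁻⁴)(-0.4)+(7.5 × 10⁻⁴)(+0.38) = 3.8 × 10⁻⁴ → stable
Every interval has Δρ > 0: the column is stably stratified throughout.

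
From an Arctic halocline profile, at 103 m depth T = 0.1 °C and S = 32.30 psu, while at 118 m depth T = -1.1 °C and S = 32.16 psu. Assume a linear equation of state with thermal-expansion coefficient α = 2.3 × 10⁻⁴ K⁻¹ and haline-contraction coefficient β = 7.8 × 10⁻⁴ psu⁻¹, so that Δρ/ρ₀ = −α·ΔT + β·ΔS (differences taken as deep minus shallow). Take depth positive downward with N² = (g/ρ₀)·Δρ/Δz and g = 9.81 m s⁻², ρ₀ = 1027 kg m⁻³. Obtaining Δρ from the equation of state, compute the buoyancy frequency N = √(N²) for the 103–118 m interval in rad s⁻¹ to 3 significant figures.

0.0104 rad s⁻¹

ΔT = -1.2 K, ΔS = -0.14 psu (deep − shallow).
Δρ/ρ₀ = −αΔT + βΔS = 2.76 × 10⁻⁴ − 1.092 × 10⁻⁴ = 1.668 × 10⁻⁴, so Δρ ≈ 0.1713 kg m⁻³.
N² = (g/ρ₀)·Δρ/Δz = g·(Δρ/ρ₀)/Δz = 9.81 × 1.668 × 10⁻⁴ / 15 = 1.0909 × 10⁻⁴ s⁻².
N = √(1.0909 × 10⁻⁴) = 0.010445 rad s⁻¹ ≈ 0.0104 rad s⁻¹.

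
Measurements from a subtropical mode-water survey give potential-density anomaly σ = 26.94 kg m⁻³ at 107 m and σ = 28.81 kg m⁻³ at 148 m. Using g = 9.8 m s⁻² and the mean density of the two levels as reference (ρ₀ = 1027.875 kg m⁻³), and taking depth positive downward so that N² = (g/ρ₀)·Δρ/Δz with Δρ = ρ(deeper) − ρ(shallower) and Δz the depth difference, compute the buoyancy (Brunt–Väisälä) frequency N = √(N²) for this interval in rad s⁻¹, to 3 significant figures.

Δρ = 1028.81 − 1026.94 = 1.87 kg m⁻³ over Δz = 148 − 107 = 41 m.
N² = (9.8/1027.875) × (1.87/41) = 4.3485 × 10⁻⁴ s⁻².
N = √(4.3485 × 10⁻⁴) = 0.020853 rad s⁻¹ ≈ 0.0209 rad s⁻¹.

0.0209 rad s⁻¹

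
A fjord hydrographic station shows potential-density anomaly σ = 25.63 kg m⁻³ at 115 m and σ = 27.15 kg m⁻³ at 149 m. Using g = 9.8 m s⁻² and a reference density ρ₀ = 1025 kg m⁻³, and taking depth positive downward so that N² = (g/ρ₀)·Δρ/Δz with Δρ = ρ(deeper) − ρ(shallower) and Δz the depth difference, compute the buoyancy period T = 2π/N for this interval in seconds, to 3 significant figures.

304 s

Δρ = 1027.15 − 1025.63 = 1.52 kg m⁻³ over Δz = 149 − 115 = 34 m.
N² = (9.8/1025) × (1.52/34) = 4.2743 × 10⁻⁴ s⁻².
N = √(4.2743 × 10⁻⁴) = 0.020674 rad s⁻¹, so T = 2π/N = 303.92 s ≈ 304 s.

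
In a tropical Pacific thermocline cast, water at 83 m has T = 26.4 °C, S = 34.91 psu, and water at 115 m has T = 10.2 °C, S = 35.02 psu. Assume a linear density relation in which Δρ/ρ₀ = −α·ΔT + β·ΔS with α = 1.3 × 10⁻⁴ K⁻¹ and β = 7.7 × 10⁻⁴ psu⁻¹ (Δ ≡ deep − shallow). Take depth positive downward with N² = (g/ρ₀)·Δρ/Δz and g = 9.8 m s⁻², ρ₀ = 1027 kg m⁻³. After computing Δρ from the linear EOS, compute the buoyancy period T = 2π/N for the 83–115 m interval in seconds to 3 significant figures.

ΔT = -16.2 K, ΔS = +0.11 psu (deep − shallow).
Δρ/ρ₀ = −αΔT + βΔS = 2.106 × 10⁻³ + 8.47 × 10⁻⁵ = 2.1907 × 10⁻³, so Δρ ≈ 2.250 kg m⁻³.
N² = (g/ρ₀)·Δρ/Δz = g·(Δρ/ρ₀)/Δz = 9.8 × 2.1907 × 10⁻³ / 32 = 6.7090 × 10⁻⁴ s⁻².
N = √(6.7090 × 10⁻⁴) = 0.025902 rad s⁻¹ → T = 2π/N = 242.58 s ≈ 243 s.

243 s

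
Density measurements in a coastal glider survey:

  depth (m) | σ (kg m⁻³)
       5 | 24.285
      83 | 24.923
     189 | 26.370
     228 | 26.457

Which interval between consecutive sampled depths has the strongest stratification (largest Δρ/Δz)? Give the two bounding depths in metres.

83–189 m

Compute the density gradient over each adjacent pair:
  5–83 m: Δρ/Δz = 0.638/78 = 8.2 × 10⁻³ kg m⁻⁴
  83–189 m: Δρ/Δz = 1.447/106 = 0.014 kg m⁻⁴
  189–228 m: Δρ/Δz = 0.087/39 = 2.2 × 10⁻³ kg m⁻⁴
The largest gradient is in the 83–189 m interval — the pycnocline.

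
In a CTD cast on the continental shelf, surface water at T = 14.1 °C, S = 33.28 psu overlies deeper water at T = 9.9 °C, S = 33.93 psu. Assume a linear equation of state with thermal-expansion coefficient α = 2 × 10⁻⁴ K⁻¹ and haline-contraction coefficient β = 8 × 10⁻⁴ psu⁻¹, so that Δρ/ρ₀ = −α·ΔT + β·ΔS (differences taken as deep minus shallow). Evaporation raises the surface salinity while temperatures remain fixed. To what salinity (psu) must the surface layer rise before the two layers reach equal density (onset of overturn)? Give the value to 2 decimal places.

34.98 psu

Neutral buoyancy requires −α(T_deep − T_surf) + β(S_deep − S_surf′) = 0.
S_surf′ = S_deep − (α/β)·ΔT = 33.93 − (2 × 10⁻⁴/8 × 10⁻⁴)·(-4.2) = 34.9800 psu.
Increase required: 34.9800 − 33.28 = 1.7000 psu.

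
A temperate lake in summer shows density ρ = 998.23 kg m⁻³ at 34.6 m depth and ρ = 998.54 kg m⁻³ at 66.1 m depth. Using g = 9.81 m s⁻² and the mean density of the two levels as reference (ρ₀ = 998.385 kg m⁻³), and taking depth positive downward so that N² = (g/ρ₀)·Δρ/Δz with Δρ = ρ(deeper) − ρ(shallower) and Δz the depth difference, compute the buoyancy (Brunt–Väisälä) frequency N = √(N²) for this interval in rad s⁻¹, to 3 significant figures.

9.83 × 10⁻³ rad s⁻¹

Δρ = 998.54 − 998.23 = 0.31 kg m⁻³ over Δz = 66.1 − 34.6 = 31.5 m.
N² = (9.81/998.385) × (0.31/31.5) = 9.6699 × 10⁻⁵ s⁻².
N = √(9.6699 × 10⁻⁵) = 9.8336 × 10⁻³ rad s⁻¹ ≈ 9.83 × 10⁻³ rad s⁻¹.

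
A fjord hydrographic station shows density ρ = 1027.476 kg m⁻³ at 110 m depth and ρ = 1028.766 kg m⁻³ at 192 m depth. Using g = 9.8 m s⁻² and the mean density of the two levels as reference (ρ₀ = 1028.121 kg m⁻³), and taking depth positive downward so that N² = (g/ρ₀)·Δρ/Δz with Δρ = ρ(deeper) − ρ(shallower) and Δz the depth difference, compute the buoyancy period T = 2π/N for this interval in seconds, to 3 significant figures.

Δρ = 1028.766 − 1027.476 = 1.290 kg m⁻³ over Δz = 192 − 110 = 82 m.
N² = (9.8/1028.121) × (1.290/82) = 1.4995 × 10⁻⁴ s⁻².
N = √(1.4995 × 10⁻⁴) = 0.012245 rad s⁻¹, so T = 2π/N = 513.12 s ≈ 513 s.

513 s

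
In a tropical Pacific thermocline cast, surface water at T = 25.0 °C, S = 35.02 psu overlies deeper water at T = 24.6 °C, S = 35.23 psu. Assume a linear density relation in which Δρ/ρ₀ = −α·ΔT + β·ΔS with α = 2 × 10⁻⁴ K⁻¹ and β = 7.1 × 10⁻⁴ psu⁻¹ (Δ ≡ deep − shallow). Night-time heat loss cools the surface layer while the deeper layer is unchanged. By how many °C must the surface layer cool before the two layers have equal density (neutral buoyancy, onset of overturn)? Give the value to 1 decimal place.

Neutral buoyancy requires Δρ = 0, i.e. −α(T_deep − T_surf′) + β(S_deep − S_surf) = 0.
T_surf′ = T_deep − (β/α)·ΔS = 24.6 − (7.1 × 10⁻⁴/2 × 10⁻⁴)·(+0.21) = 23.855 °C.
Cooling required: 25.0 − (23.855) = 1.145 °C.

1.1 °C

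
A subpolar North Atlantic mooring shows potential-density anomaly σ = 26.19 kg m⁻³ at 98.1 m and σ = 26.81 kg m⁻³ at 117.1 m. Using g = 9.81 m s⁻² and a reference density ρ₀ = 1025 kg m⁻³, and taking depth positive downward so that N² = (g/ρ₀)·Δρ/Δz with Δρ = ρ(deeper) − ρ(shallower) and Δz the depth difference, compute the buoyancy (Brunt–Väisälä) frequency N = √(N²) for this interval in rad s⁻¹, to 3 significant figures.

0.0177 rad s⁻¹

Δρ = 1026.81 − 1026.19 = 0.62 kg m⁻³ over Δz = 117.1 − 98.1 = 19 m.
N² = (9.81/1025) × (0.62/19) = 3.1231 × 10⁻⁴ s⁻².
N = √(3.1231 × 10⁻⁴) = 0.017672 rad s⁻¹ ≈ 0.0177 rad s⁻¹.
A positive N² confirms static stability across the interval.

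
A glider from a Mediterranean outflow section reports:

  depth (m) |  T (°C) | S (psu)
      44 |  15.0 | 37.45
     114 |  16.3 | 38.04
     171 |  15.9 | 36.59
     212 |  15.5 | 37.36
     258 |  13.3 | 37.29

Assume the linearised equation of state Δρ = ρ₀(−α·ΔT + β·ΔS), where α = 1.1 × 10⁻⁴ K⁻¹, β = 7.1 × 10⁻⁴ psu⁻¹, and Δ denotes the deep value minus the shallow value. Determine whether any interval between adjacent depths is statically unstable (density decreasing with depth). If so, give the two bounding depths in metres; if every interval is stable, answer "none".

114–171 m

Evaluate Δρ/ρ₀ = −αΔT + βΔS across each adjacent pair:
  44–114 m: −αΔT+βΔS = −(1.1 × 10⁻⁴)(+1.3)+(7.1 × 10⁻⁴)(+0.59) = 2.8 × 10⁻⁴ → stable
  114–171 m: −αΔT+βΔS = −(1.1 × 10⁻⁴)(-0.4)+(7.1 × 10⁻⁴)(-1.45) = -9.9 × 10⁻⁴ → UNSTABLE
  171–212 m: −αΔT+βΔS = −(1.1 × 10⁻⁴)(-0.4)+(7.1 × 10⁻⁴)(+0.77) = 5.9 × 10⁻⁴ → stable
  212–258 m: −αΔT+βΔS = −(1.1 × 10⁻⁴)(-2.2)+(7.1 × 10⁻⁴)(-0.07) = 1.9 × 10⁻⁴ → stable
The 114–171 m interval has Δρ < 0: lighter water underlies denser water.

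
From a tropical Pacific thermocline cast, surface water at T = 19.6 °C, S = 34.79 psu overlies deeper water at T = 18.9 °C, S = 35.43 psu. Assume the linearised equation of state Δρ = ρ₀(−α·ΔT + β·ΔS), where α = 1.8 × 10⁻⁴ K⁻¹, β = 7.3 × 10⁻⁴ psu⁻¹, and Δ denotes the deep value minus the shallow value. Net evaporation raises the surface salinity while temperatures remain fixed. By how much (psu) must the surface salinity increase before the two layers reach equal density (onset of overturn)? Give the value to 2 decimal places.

0.81 psu

Neutral buoyancy requires −α(T_deep − T_surf) + β(S_deep − S_surf′) = 0.
S_surf′ = S_deep − (α/β)·ΔT = 35.43 − (1.8 × 10⁻⁴/7.3 × 10⁻⁴)·(-0.7) = 35.6026 psu.
Increase required: 35.6026 − 34.79 = 0.8126 psu.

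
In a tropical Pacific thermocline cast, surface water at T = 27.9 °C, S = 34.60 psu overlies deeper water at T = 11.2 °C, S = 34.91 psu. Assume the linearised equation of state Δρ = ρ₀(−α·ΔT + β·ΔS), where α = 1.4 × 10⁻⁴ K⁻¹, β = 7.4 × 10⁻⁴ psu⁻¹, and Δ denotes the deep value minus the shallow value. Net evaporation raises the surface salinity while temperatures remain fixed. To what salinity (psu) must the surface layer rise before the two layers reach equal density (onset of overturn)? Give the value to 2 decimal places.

38.07 psu

Neutral buoyancy requires −α(T_deep − T_surf) + β(S_deep − S_surf′) = 0.
S_surf′ = S_deep − (α/β)·ΔT = 34.91 − (1.4 × 10⁻⁴/7.4 × 10⁻⁴)·(-16.7) = 38.0695 psu.
Increase required: 38.0695 − 34.60 = 3.4695 psu.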